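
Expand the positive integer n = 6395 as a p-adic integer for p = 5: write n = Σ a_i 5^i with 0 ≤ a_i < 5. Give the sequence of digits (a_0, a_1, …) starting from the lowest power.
(a_0, a_1, …) = (0, 4, 0, 1, 0, 2)

Repeated division by 5 gives the digits low-to-high: 6395 = 4·5^1 + 1·5^3 + 2·5^5. Digit sequence: (0, 4, 0, 1, 0, 2).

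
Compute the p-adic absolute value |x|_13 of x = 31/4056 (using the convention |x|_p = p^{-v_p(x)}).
|31/4056|_13 = 169

Step 1 — compute v_13(x) by factoring powers of 13 out of the numerator and denominator: v_13(31/4056) = -2. Step 2 — apply |x|_p = p^{-v_p(x)} = 13^{2} = 169.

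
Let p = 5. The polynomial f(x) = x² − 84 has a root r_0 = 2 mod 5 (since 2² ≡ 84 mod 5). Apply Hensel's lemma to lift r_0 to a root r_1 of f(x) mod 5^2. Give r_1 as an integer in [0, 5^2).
r_1 = 22 (mod 25)

Hensel's recurrence: r_{i+1} = r_i − f(r_i)·(f′(r_i))^{-1} mod 5^{i+2}, with f′(x) = 2x. Iterate:
  r_0 = 2 (mod 5)
  r_1 = 22 (mod 25)
Final: r_1 = 22, and one checks f(r_1) ≡ 0 mod 5^2.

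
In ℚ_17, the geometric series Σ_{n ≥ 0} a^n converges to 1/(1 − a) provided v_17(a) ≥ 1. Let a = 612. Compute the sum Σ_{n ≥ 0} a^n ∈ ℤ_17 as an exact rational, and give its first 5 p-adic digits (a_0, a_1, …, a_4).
Σ a^n = 1/(1 − a) = -1/611;  first 5 digits = (1, 2, 6, 16, 10)

v_17(a) = 1 ≥ 1, so the series converges in ℤ_17 to 1/(1 − a) = 1/(1 − 612) = -1/611. Expand this rational in ℤ_17: compute digits iteratively via d_i = x_i mod 17, x_{i+1} = (x_i − d_i)/17. The first 5 digits are (1, 2, 6, 16, 10).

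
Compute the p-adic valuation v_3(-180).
v_3(-180) = 2

v_3(n) is the largest exponent k such that 3^k divides n. Factor out: -180 = -3^2 · 20. (Sign doesn't affect v_p.) So v_3(-180) = 2.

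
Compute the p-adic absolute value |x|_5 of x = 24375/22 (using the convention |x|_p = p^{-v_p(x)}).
|24375/22|_5 = 1/625

Step 1 — compute v_5(x) by factoring powers of 5 out of the numerator and denominator: v_5(24375/22) = 4. Step 2 — apply |x|_p = p^{-v_p(x)} = 5^{-4} = 1/625.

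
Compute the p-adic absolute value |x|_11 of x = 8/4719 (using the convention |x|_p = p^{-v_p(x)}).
|8/4719|_11 = 121

Step 1 — compute v_11(x) by factoring powers of 11 out of the numerator and denominator: v_11(8/4719) = -2. Step 2 — apply |x|_p = p^{-v_p(x)} = 11^{2} = 121.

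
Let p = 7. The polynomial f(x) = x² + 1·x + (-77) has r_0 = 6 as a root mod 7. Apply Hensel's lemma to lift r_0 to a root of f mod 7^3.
r_2 = 20 (mod 343)

Hensel: r_{i+1} = r_i − f(r_i)·(f′(r_i))^{-1} mod 7^{i+2}, f′(x) = 2x + 1. Iterate:
  r_0 = 6 (mod 7)
  r_1 = 20 (mod 49)
  r_2 = 20 (mod 343)
Final: r = 20 satisfies f(r) ≡ 0 mod 7^3.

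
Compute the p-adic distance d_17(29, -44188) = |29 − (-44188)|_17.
d_17(29, -44188) = 1/4913

Step 1 — x − y = 29 − (-44188) = 44217. Step 2 — v_17(44217) = 3 (factor: 44217 = (17^3 · 9); the sign does not affect v_p). Step 3 — |x − y|_17 = 17^{-3} = 1/4913.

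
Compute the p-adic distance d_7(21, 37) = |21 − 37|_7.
d_7(21, 37) = 1

Step 1 — x − y = 21 − 37 = -16. Step 2 — v_7(-16) = 0 (factor: -16 = −(7^0 · 16); the sign does not affect v_p). Step 3 — |x − y|_7 = 7^{0} = 1.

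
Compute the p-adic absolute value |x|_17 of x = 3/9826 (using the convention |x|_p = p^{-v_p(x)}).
|3/9826|_17 = 4913

Step 1 — compute v_17(x) by factoring powers of 17 out of the numerator and denominator: v_17(3/9826) = -3. Step 2 — apply |x|_p = p^{-v_p(x)} = 17^{3} = 4913.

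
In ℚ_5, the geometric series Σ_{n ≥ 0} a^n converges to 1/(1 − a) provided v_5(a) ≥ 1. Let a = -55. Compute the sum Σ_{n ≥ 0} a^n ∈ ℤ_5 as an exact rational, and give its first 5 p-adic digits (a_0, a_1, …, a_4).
Σ a^n = 1/(1 − a) = 1/56;  first 5 digits = (1, 4, 3, 2, 4)

v_5(a) = 1 ≥ 1, so the series converges in ℤ_5 to 1/(1 − a) = 1/(1 − (-55)) = 1/56. Expand this rational in ℤ_5: compute digits iteratively via d_i = x_i mod 5, x_{i+1} = (x_i − d_i)/5. The first 5 digits are (1, 4, 3, 2, 4).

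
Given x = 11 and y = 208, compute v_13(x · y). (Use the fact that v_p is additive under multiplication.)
v_13(2288) = 1

v_p(x) = 0 (factor: 11 = 13^0 · 11); v_p(y) = 1 (factor: 208 = 13^1 · 16). Additivity: v_p(xy) = v_p(x) + v_p(y) = 0 + 1 = 1. (Direct check: xy = 2288 = 13^1 · (176).)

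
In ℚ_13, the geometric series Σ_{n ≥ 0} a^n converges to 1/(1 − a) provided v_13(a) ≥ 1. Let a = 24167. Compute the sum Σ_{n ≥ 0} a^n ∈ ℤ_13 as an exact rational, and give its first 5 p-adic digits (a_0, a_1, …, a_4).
Σ a^n = 1/(1 − a) = -1/24166;  first 5 digits = (1, 0, 0, 11, 0)

v_13(a) = 3 ≥ 1, so the series converges in ℤ_13 to 1/(1 − a) = 1/(1 − 24167) = -1/24166. Expand this rational in ℤ_13: compute digits iteratively via d_i = x_i mod 13, x_{i+1} = (x_i − d_i)/13. The first 5 digits are (1, 0, 0, 11, 0).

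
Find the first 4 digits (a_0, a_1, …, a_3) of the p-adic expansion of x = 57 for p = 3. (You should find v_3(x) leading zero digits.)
(a_0, …, a_3) = (0, 1, 0, 2)

v_3(57) = 1, so a_0 = ... = a_0 = 0. Factor out: x = 3^1 · u with u = 19 a unit in ℤ_3. Expand u iteratively via a_{v+i} = u_i mod 3, u_{i+1} = (u_i − a_{v+i})/3:
  u_0 = 19;  a_1 = 1;  u_1 = (u_0 − 1)/3 = 6
  u_1 = 6;  a_2 = 0;  u_2 = (u_1 − 0)/3 = 2
  u_2 = 2;  a_3 = 2;  u_3 = (u_2 − 2)/3 = 0
Digits: (0, 1, 0, 2).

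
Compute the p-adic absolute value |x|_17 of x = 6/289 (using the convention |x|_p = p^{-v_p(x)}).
|6/289|_17 = 289

Step 1 — compute v_17(x) by factoring powers of 17 out of the numerator and denominator: v_17(6/289) = -2. Step 2 — apply |x|_p = p^{-v_p(x)} = 17^{2} = 289.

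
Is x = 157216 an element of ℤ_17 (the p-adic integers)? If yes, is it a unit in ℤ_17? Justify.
x ∈ ℤ_17 but not a unit; v_17(x) = 3 > 0

ℤ_17 = {x ∈ ℚ_17 : v_17(x) ≥ 0} and ℤ_17^× = {x ∈ ℤ_17 : v_17(x) = 0}. Here v_17(157216) = v_17(num) − v_17(den) = 3; compare against these criteria.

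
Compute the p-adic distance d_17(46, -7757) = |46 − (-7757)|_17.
d_17(46, -7757) = 1/289

Step 1 — x − y = 46 − (-7757) = 7803. Step 2 — v_17(7803) = 2 (factor: 7803 = (17^2 · 27); the sign does not affect v_p). Step 3 — |x − y|_17 = 17^{-2} = 1/289.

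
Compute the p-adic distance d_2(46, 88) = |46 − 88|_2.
d_2(46, 88) = 1/2

Step 1 — x − y = 46 − 88 = -42. Step 2 — v_2(-42) = 1 (factor: -42 = −(2^1 · 21); the sign does not affect v_p). Step 3 — |x − y|_2 = 2^{-1} = 1/2.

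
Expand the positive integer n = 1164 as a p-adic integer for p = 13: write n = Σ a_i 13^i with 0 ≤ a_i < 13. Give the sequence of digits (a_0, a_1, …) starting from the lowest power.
(a_0, a_1, …) = (7, 11, 6)

Repeated division by 13 gives the digits low-to-high: 1164 = 7 + 11·13^1 + 6·13^2. Digit sequence: (7, 11, 6).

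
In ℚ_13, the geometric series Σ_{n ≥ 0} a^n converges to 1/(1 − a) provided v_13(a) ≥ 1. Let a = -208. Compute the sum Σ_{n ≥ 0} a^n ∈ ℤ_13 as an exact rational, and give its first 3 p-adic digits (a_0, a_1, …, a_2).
Σ a^n = 1/(1 − a) = 1/209;  first 3 digits = (1, 10, 7)

v_13(a) = 1 ≥ 1, so the series converges in ℤ_13 to 1/(1 − a) = 1/(1 − (-208)) = 1/209. Expand this rational in ℤ_13: compute digits iteratively via d_i = x_i mod 13, x_{i+1} = (x_i − d_i)/13. The first 3 digits are (1, 10, 7).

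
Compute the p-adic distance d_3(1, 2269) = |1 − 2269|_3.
d_3(1, 2269) = 1/81

Step 1 — x − y = 1 − 2269 = -2268. Step 2 — v_3(-2268) = 4 (factor: -2268 = −(3^4 · 28); the sign does not affect v_p). Step 3 — |x − y|_3 = 3^{-4} = 1/81.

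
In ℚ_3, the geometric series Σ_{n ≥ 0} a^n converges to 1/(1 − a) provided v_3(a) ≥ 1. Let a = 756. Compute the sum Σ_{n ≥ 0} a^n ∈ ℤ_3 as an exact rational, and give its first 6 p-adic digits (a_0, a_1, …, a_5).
Σ a^n = 1/(1 − a) = -1/755;  first 6 digits = (1, 0, 0, 1, 0, 0)

v_3(a) = 3 ≥ 1, so the series converges in ℤ_3 to 1/(1 − a) = 1/(1 − 756) = -1/755. Expand this rational in ℤ_3: compute digits iteratively via d_i = x_i mod 3, x_{i+1} = (x_i − d_i)/3. The first 6 digits are (1, 0, 0, 1, 0, 0).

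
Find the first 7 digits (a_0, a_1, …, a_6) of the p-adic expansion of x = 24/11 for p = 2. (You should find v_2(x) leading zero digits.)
(a_0, …, a_6) = (0, 0, 0, 1, 0, 0, 1)

v_2(24/11) = 3, so a_0 = ... = a_2 = 0. Factor out: x = 2^3 · u with u = 3/11 a unit in ℤ_2. Expand u iteratively via a_{v+i} = u_i mod 2, u_{i+1} = (u_i − a_{v+i})/2:
  u_0 = 3/11;  a_3 = 1;  u_1 = (u_0 − 1)/2 = -4/11
  u_1 = -4/11;  a_4 = 0;  u_2 = (u_1 − 0)/2 = -2/11
  u_2 = -2/11;  a_5 = 0;  u_3 = (u_2 − 0)/2 = -1/11
  u_3 = -1/11;  a_6 = 1;  u_4 = (u_3 − 1)/2 = -6/11
Digits: (0, 0, 0, 1, 0, 0, 1).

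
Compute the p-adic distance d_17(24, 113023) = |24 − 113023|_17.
d_17(24, 113023) = 1/4913

Step 1 — x − y = 24 − 113023 = -112999. Step 2 — v_17(-112999) = 3 (factor: -112999 = −(17^3 · 23); the sign does not affect v_p). Step 3 — |x − y|_17 = 17^{-3} = 1/4913.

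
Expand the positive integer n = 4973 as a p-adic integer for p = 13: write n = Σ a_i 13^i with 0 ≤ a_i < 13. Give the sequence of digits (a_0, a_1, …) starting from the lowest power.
(a_0, a_1, …) = (7, 5, 3, 2)

Repeated division by 13 gives the digits low-to-high: 4973 = 7 + 5·13^1 + 3·13^2 + 2·13^3. Digit sequence: (7, 5, 3, 2).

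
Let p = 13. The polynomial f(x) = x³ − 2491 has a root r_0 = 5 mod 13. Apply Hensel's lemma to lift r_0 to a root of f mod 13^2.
r_1 = 5 (mod 169)

Hensel: r_{i+1} = r_i − f(r_i)/f′(r_i) mod 13^{i+2}, where f′(x) = 3x². Iterate:
  r_0 = 5 (mod 13)
  r_1 = 5 (mod 169)
Final: r = 5 with f(r) ≡ 0 mod 13^2.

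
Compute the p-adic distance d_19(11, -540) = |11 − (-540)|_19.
d_19(11, -540) = 1/19

Step 1 — x − y = 11 − (-540) = 551. Step 2 — v_19(551) = 1 (factor: 551 = (19^1 · 29); the sign does not affect v_p). Step 3 — |x − y|_19 = 19^{-1} = 1/19.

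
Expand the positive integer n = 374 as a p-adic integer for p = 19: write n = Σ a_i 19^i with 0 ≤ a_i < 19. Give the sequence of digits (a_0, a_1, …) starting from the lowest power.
(a_0, a_1, …) = (13, 0, 1)

Repeated division by 19 gives the digits low-to-high: 374 = 13 + 1·19^2. Digit sequence: (13, 0, 1).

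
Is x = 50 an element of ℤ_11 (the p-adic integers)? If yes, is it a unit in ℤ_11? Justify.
x ∈ ℤ_11^× (unit); v_11(x) = 0

ℤ_11 = {x ∈ ℚ_11 : v_11(x) ≥ 0} and ℤ_11^× = {x ∈ ℤ_11 : v_11(x) = 0}. Here v_11(50) = v_11(num) − v_11(den) = 0; compare against these criteria.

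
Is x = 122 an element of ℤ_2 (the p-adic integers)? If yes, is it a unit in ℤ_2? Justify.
x ∈ ℤ_2 but not a unit; v_2(x) = 1 > 0

ℤ_2 = {x ∈ ℚ_2 : v_2(x) ≥ 0} and ℤ_2^× = {x ∈ ℤ_2 : v_2(x) = 0}. Here v_2(122) = v_2(num) − v_2(den) = 1; compare against these criteria.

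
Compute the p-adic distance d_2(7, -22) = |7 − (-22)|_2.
d_2(7, -22) = 1

Step 1 — x − y = 7 − (-22) = 29. Step 2 — v_2(29) = 0 (factor: 29 = (2^0 · 29); the sign does not affect v_p). Step 3 — |x − y|_2 = 2^{0} = 1.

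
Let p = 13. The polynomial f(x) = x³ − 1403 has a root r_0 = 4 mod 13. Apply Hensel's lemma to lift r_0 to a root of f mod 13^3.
r_2 = 979 (mod 2197)

Hensel: r_{i+1} = r_i − f(r_i)/f′(r_i) mod 13^{i+2}, where f′(x) = 3x². Iterate:
  r_0 = 4 (mod 13)
  r_1 = 134 (mod 169)
  r_2 = 979 (mod 2197)
Final: r = 979 with f(r) ≡ 0 mod 13^3.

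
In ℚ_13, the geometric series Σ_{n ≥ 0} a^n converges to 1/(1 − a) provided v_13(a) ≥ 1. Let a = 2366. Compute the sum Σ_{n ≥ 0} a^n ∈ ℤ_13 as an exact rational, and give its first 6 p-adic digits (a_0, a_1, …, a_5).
Σ a^n = 1/(1 − a) = -1/2365;  first 6 digits = (1, 0, 1, 1, 1, 2)

v_13(a) = 2 ≥ 1, so the series converges in ℤ_13 to 1/(1 − a) = 1/(1 − 2366) = -1/2365. Expand this rational in ℤ_13: compute digits iteratively via d_i = x_i mod 13, x_{i+1} = (x_i − d_i)/13. The first 6 digits are (1, 0, 1, 1, 1, 2).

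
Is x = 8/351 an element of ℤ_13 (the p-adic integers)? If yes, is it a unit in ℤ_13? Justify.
x ∉ ℤ_13 (v_13(x) = -1 < 0)

ℤ_13 = {x ∈ ℚ_13 : v_13(x) ≥ 0} and ℤ_13^× = {x ∈ ℤ_13 : v_13(x) = 0}. Here v_13(8/351) = v_13(num) − v_13(den) = -1; compare against these criteria.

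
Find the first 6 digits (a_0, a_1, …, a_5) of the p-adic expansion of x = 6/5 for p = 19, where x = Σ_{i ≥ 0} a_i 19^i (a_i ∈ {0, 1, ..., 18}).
(a_0, …, a_5) = (5, 15, 3, 15, 3, 15)

v_19(6/5) = 0 (numerator and denominator both coprime to 19), so x ∈ ℤ_19^×. Compute digits iteratively via a_i = x_i mod 19, x_{i+1} = (x_i − a_i)/19, with x_0 = x:
  x_0 = 6/5;  a_0 = 5;  x_1 = (x_0 − 5)/19 = -1/5
  x_1 = -1/5;  a_1 = 15;  x_2 = (x_1 − 15)/19 = -4/5
  x_2 = -4/5;  a_2 = 3;  x_3 = (x_2 − 3)/19 = -1/5
  x_3 = -1/5;  a_3 = 15;  x_4 = (x_3 − 15)/19 = -4/5
  x_4 = -4/5;  a_4 = 3;  x_5 = (x_4 − 3)/19 = -1/5
  x_5 = -1/5;  a_5 = 15;  x_6 = (x_5 − 15)/19 = -4/5
Digits: (5, 15, 3, 15, 3, 15).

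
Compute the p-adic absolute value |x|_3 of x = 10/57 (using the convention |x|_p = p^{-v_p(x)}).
|10/57|_3 = 3

Step 1 — compute v_3(x) by factoring powers of 3 out of the numerator and denominator: v_3(10/57) = -1. Step 2 — apply |x|_p = p^{-v_p(x)} = 3^{1} = 3.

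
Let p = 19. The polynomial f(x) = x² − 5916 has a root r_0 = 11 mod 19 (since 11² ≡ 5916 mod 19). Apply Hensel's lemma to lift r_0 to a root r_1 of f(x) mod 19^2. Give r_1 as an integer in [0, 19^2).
r_1 = 258 (mod 361)

Hensel's recurrence: r_{i+1} = r_i − f(r_i)·(f′(r_i))^{-1} mod 19^{i+2}, with f′(x) = 2x. Iterate:
  r_0 = 11 (mod 19)
  r_1 = 258 (mod 361)
Final: r_1 = 258, and one checks f(r_1) ≡ 0 mod 19^2.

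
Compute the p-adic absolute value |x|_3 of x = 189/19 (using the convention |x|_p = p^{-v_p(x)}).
|189/19|_3 = 1/27

Step 1 — compute v_3(x) by factoring powers of 3 out of the numerator and denominator: v_3(189/19) = 3. Step 2 — apply |x|_p = p^{-v_p(x)} = 3^{-3} = 1/27.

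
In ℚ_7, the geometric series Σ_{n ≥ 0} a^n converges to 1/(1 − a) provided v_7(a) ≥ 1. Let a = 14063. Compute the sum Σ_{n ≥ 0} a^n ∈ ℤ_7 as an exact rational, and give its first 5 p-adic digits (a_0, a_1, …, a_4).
Σ a^n = 1/(1 − a) = -1/14062;  first 5 digits = (1, 0, 0, 6, 5)

v_7(a) = 3 ≥ 1, so the series converges in ℤ_7 to 1/(1 − a) = 1/(1 − 14063) = -1/14062. Expand this rational in ℤ_7: compute digits iteratively via d_i = x_i mod 7, x_{i+1} = (x_i − d_i)/7. The first 5 digits are (1, 0, 0, 6, 5).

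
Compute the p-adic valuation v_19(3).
v_19(3) = 0

v_19(n) is the largest exponent k such that 19^k divides n. Factor out: 3 = 19^0 · 3. (Sign doesn't affect v_p.) So v_19(3) = 0.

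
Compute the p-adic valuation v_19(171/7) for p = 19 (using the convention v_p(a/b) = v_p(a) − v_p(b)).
v_19(171/7) = 1

Factor powers of 19 from the numerator and denominator of the reduced fraction: 171 = 19^1 · 9 and 7 = 19^0 · 7. Apply v_p(a/b) = v_p(a) − v_p(b): v_19(171/7) = 1 − 0 = 1.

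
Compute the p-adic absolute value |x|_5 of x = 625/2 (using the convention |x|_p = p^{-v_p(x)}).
|625/2|_5 = 1/625

Step 1 — compute v_5(x) by factoring powers of 5 out of the numerator and denominator: v_5(625/2) = 4. Step 2 — apply |x|_p = p^{-v_p(x)} = 5^{-4} = 1/625.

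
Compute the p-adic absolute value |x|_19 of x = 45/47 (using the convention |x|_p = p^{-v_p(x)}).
|45/47|_19 = 1

Step 1 — compute v_19(x) by factoring powers of 19 out of the numerator and denominator: v_19(45/47) = 0. Step 2 — apply |x|_p = p^{-v_p(x)} = 19^{0} = 1.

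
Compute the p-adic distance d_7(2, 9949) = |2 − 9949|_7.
d_7(2, 9949) = 1/343

Step 1 — x − y = 2 − 9949 = -9947. Step 2 — v_7(-9947) = 3 (factor: -9947 = −(7^3 · 29); the sign does not affect v_p). Step 3 — |x − y|_7 = 7^{-3} = 1/343.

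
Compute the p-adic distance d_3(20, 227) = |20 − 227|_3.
d_3(20, 227) = 1/9

Step 1 — x − y = 20 − 227 = -207. Step 2 — v_3(-207) = 2 (factor: -207 = −(3^2 · 23); the sign does not affect v_p). Step 3 — |x − y|_3 = 3^{-2} = 1/9.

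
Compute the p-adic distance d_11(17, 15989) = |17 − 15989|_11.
d_11(17, 15989) = 1/1331

Step 1 — x − y = 17 − 15989 = -15972. Step 2 — v_11(-15972) = 3 (factor: -15972 = −(11^3 · 12); the sign does not affect v_p). Step 3 — |x − y|_11 = 11^{-3} = 1/1331.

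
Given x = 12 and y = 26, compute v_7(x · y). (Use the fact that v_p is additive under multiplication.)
v_7(312) = 0

v_p(x) = 0 (factor: 12 = 7^0 · 12); v_p(y) = 0 (factor: 26 = 7^0 · 26). Additivity: v_p(xy) = v_p(x) + v_p(y) = 0 + 0 = 0. (Direct check: xy = 312 = 7^0 · (312).)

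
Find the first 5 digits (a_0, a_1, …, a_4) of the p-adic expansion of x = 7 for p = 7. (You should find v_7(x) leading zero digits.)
(a_0, …, a_4) = (0, 1, 0, 0, 0)

v_7(7) = 1, so a_0 = ... = a_0 = 0. Factor out: x = 7^1 · u with u = 1 a unit in ℤ_7. Expand u iteratively via a_{v+i} = u_i mod 7, u_{i+1} = (u_i − a_{v+i})/7:
  u_0 = 1;  a_1 = 1;  u_1 = (u_0 − 1)/7 = 0
  u_1 = 0;  a_2 = 0;  u_2 = (u_1 − 0)/7 = 0
  u_2 = 0;  a_3 = 0;  u_3 = (u_2 − 0)/7 = 0
  u_3 = 0;  a_4 = 0;  u_4 = (u_3 − 0)/7 = 0
Digits: (0, 1, 0, 0, 0).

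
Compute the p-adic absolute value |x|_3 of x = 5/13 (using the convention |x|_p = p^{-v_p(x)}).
|5/13|_3 = 1

Step 1 — compute v_3(x) by factoring powers of 3 out of the numerator and denominator: v_3(5/13) = 0. Step 2 — apply |x|_p = p^{-v_p(x)} = 3^{0} = 1.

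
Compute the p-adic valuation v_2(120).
v_2(120) = 3

v_2(n) is the largest exponent k such that 2^k divides n. Factor out: 120 = 2^3 · 15. (Sign doesn't affect v_p.) So v_2(120) = 3.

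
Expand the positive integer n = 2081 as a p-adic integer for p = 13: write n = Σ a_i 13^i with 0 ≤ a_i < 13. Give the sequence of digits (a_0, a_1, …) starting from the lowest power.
(a_0, a_1, …) = (1, 4, 12)

Repeated division by 13 gives the digits low-to-high: 2081 = 1 + 4·13^1 + 12·13^2. Digit sequence: (1, 4, 12).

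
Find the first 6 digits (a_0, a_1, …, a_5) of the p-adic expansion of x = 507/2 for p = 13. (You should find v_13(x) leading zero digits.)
(a_0, …, a_5) = (0, 0, 8, 6, 6, 6)

v_13(507/2) = 2, so a_0 = ... = a_1 = 0. Factor out: x = 13^2 · u with u = 3/2 a unit in ℤ_13. Expand u iteratively via a_{v+i} = u_i mod 13, u_{i+1} = (u_i − a_{v+i})/13:
  u_0 = 3/2;  a_2 = 8;  u_1 = (u_0 − 8)/13 = -1/2
  u_1 = -1/2;  a_3 = 6;  u_2 = (u_1 − 6)/13 = -1/2
  u_2 = -1/2;  a_4 = 6;  u_3 = (u_2 − 6)/13 = -1/2
  u_3 = -1/2;  a_5 = 6;  u_4 = (u_3 − 6)/13 = -1/2
Digits: (0, 0, 8, 6, 6, 6).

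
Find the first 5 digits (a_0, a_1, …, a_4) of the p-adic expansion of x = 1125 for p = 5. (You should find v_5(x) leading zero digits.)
(a_0, …, a_4) = (0, 0, 0, 4, 1)

v_5(1125) = 3, so a_0 = ... = a_2 = 0. Factor out: x = 5^3 · u with u = 9 a unit in ℤ_5. Expand u iteratively via a_{v+i} = u_i mod 5, u_{i+1} = (u_i − a_{v+i})/5:
  u_0 = 9;  a_3 = 4;  u_1 = (u_0 − 4)/5 = 1
  u_1 = 1;  a_4 = 1;  u_2 = (u_1 − 1)/5 = 0
Digits: (0, 0, 0, 4, 1).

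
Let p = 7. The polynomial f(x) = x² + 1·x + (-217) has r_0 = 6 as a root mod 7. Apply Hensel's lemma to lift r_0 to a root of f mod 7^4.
r_3 = 1938 (mod 2401)

Hensel: r_{i+1} = r_i − f(r_i)·(f′(r_i))^{-1} mod 7^{i+2}, f′(x) = 2x + 1. Iterate:
  r_0 = 6 (mod 7)
  r_1 = 27 (mod 49)
  r_2 = 223 (mod 343)
  r_3 = 1938 (mod 2401)
Final: r = 1938 satisfies f(r) ≡ 0 mod 7^4.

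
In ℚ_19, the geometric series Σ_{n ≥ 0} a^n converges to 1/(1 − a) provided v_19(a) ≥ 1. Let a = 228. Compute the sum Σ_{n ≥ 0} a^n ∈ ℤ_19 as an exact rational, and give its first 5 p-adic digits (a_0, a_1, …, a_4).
Σ a^n = 1/(1 − a) = -1/227;  first 5 digits = (1, 12, 11, 6, 3)

v_19(a) = 1 ≥ 1, so the series converges in ℤ_19 to 1/(1 − a) = 1/(1 − 228) = -1/227. Expand this rational in ℤ_19: compute digits iteratively via d_i = x_i mod 19, x_{i+1} = (x_i − d_i)/19. The first 5 digits are (1, 12, 11, 6, 3).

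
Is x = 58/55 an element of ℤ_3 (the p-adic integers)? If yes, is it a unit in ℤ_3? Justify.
x ∈ ℤ_3^× (unit); v_3(x) = 0

ℤ_3 = {x ∈ ℚ_3 : v_3(x) ≥ 0} and ℤ_3^× = {x ∈ ℤ_3 : v_3(x) = 0}. Here v_3(58/55) = v_3(num) − v_3(den) = 0; compare against these criteria.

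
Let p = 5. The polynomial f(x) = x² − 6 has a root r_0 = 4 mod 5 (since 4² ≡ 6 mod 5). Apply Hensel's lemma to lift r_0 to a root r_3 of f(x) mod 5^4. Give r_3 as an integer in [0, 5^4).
r_3 = 109 (mod 625)

Hensel's recurrence: r_{i+1} = r_i − f(r_i)·(f′(r_i))^{-1} mod 5^{i+2}, with f′(x) = 2x. Iterate:
  r_0 = 4 (mod 5)
  r_1 = 9 (mod 25)
  r_2 = 109 (mod 125)
  r_3 = 109 (mod 625)
Final: r_3 = 109, and one checks f(r_3) ≡ 0 mod 5^4.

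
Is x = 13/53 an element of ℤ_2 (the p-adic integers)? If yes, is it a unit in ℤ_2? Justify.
x ∈ ℤ_2^× (unit); v_2(x) = 0

ℤ_2 = {x ∈ ℚ_2 : v_2(x) ≥ 0} and ℤ_2^× = {x ∈ ℤ_2 : v_2(x) = 0}. Here v_2(13/53) = v_2(num) − v_2(den) = 0; compare against these criteria.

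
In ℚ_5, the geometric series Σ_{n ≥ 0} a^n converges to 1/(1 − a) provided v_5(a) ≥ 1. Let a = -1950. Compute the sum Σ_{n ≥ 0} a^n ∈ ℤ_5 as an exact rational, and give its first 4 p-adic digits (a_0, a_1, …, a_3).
Σ a^n = 1/(1 − a) = 1/1951;  first 4 digits = (1, 0, 2, 4)

v_5(a) = 2 ≥ 1, so the series converges in ℤ_5 to 1/(1 − a) = 1/(1 − (-1950)) = 1/1951. Expand this rational in ℤ_5: compute digits iteratively via d_i = x_i mod 5, x_{i+1} = (x_i − d_i)/5. The first 4 digits are (1, 0, 2, 4).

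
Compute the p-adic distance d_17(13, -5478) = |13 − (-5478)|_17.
d_17(13, -5478) = 1/289

Step 1 — x − y = 13 − (-5478) = 5491. Step 2 — v_17(5491) = 2 (factor: 5491 = (17^2 · 19); the sign does not affect v_p). Step 3 — |x − y|_17 = 17^{-2} = 1/289.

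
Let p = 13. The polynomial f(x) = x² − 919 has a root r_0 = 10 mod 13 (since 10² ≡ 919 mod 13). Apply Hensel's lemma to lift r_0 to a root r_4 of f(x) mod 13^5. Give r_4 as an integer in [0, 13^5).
r_4 = 312439 (mod 371293)

Hensel's recurrence: r_{i+1} = r_i − f(r_i)·(f′(r_i))^{-1} mod 13^{i+2}, with f′(x) = 2x. Iterate:
  r_0 = 10 (mod 13)
  r_1 = 127 (mod 169)
  r_2 = 465 (mod 2197)
  r_3 = 26829 (mod 28561)
  r_4 = 312439 (mod 371293)
Final: r_4 = 312439, and one checks f(r_4) ≡ 0 mod 13^5.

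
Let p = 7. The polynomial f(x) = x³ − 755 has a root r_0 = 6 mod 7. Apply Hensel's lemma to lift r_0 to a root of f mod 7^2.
r_1 = 6 (mod 49)

Hensel: r_{i+1} = r_i − f(r_i)/f′(r_i) mod 7^{i+2}, where f′(x) = 3x². Iterate:
  r_0 = 6 (mod 7)
  r_1 = 6 (mod 49)
Final: r = 6 with f(r) ≡ 0 mod 7^2.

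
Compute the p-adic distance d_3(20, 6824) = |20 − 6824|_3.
d_3(20, 6824) = 1/243

Step 1 — x − y = 20 − 6824 = -6804. Step 2 — v_3(-6804) = 5 (factor: -6804 = −(3^5 · 28); the sign does not affect v_p). Step 3 — |x − y|_3 = 3^{-5} = 1/243.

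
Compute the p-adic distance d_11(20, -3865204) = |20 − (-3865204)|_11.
d_11(20, -3865204) = 1/161051

Step 1 — x − y = 20 − (-3865204) = 3865224. Step 2 — v_11(3865224) = 5 (factor: 3865224 = (11^5 · 24); the sign does not affect v_p). Step 3 — |x − y|_11 = 11^{-5} = 1/161051.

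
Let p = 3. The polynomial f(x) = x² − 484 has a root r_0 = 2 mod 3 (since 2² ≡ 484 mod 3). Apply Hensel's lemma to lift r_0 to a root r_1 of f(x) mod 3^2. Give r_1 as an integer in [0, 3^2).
r_1 = 5 (mod 9)

Hensel's recurrence: r_{i+1} = r_i − f(r_i)·(f′(r_i))^{-1} mod 3^{i+2}, with f′(x) = 2x. Iterate:
  r_0 = 2 (mod 3)
  r_1 = 5 (mod 9)
Final: r_1 = 5, and one checks f(r_1) ≡ 0 mod 3^2.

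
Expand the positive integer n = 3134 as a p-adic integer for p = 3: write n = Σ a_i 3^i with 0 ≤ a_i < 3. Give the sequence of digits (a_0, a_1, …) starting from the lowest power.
(a_0, a_1, …) = (2, 0, 0, 2, 2, 0, 1, 1)

Repeated division by 3 gives the digits low-to-high: 3134 = 2 + 2·3^3 + 2·3^4 + 1·3^6 + 1·3^7. Digit sequence: (2, 0, 0, 2, 2, 0, 1, 1).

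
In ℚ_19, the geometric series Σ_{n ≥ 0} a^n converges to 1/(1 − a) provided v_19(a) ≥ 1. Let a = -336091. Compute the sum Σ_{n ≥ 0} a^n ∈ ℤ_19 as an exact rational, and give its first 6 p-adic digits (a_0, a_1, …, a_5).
Σ a^n = 1/(1 − a) = 1/336092;  first 6 digits = (1, 0, 0, 8, 16, 18)

v_19(a) = 3 ≥ 1, so the series converges in ℤ_19 to 1/(1 − a) = 1/(1 − (-336091)) = 1/336092. Expand this rational in ℤ_19: compute digits iteratively via d_i = x_i mod 19, x_{i+1} = (x_i − d_i)/19. The first 6 digits are (1, 0, 0, 8, 16, 18).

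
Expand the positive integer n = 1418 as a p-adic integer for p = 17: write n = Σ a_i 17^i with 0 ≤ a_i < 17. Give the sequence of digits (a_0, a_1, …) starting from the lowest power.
(a_0, a_1, …) = (7, 15, 4)

Repeated division by 17 gives the digits low-to-high: 1418 = 7 + 15·17^1 + 4·17^2. Digit sequence: (7, 15, 4).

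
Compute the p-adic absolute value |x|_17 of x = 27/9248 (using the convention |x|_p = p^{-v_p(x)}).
|27/9248|_17 = 289

Step 1 — compute v_17(x) by factoring powers of 17 out of the numerator and denominator: v_17(27/9248) = -2. Step 2 — apply |x|_p = p^{-v_p(x)} = 17^{2} = 289.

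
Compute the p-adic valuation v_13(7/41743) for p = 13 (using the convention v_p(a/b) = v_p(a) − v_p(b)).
v_13(7/41743) = -3

Factor powers of 13 from the numerator and denominator of the reduced fraction: 7 = 13^0 · 7 and 41743 = 13^3 · 19. Apply v_p(a/b) = v_p(a) − v_p(b): v_13(7/41743) = 0 − 3 = -3.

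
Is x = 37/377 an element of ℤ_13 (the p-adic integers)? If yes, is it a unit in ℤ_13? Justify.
x ∉ ℤ_13 (v_13(x) = -1 < 0)

ℤ_13 = {x ∈ ℚ_13 : v_13(x) ≥ 0} and ℤ_13^× = {x ∈ ℤ_13 : v_13(x) = 0}. Here v_13(37/377) = v_13(num) − v_13(den) = -1; compare against these criteria.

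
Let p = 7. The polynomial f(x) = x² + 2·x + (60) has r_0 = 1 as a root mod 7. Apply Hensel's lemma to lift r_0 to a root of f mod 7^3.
r_2 = 218 (mod 343)

Hensel: r_{i+1} = r_i − f(r_i)·(f′(r_i))^{-1} mod 7^{i+2}, f′(x) = 2x + 2. Iterate:
  r_0 = 1 (mod 7)
  r_1 = 22 (mod 49)
  r_2 = 218 (mod 343)
Final: r = 218 satisfies f(r) ≡ 0 mod 7^3.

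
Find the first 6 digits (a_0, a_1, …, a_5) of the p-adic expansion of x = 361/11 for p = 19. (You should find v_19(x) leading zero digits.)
(a_0, …, a_5) = (0, 0, 7, 10, 15, 13)

v_19(361/11) = 2, so a_0 = ... = a_1 = 0. Factor out: x = 19^2 · u with u = 1/11 a unit in ℤ_19. Expand u iteratively via a_{v+i} = u_i mod 19, u_{i+1} = (u_i − a_{v+i})/19:
  u_0 = 1/11;  a_2 = 7;  u_1 = (u_0 − 7)/19 = -4/11
  u_1 = -4/11;  a_3 = 10;  u_2 = (u_1 − 10)/19 = -6/11
  u_2 = -6/11;  a_4 = 15;  u_3 = (u_2 − 15)/19 = -9/11
  u_3 = -9/11;  a_5 = 13;  u_4 = (u_3 − 13)/19 = -8/11
Digits: (0, 0, 7, 10, 15, 13).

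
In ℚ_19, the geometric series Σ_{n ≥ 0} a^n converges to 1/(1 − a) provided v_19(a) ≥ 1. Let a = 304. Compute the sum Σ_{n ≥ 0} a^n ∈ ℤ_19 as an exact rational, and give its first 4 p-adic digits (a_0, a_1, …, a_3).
Σ a^n = 1/(1 − a) = -1/303;  first 4 digits = (1, 16, 9, 5)

v_19(a) = 1 ≥ 1, so the series converges in ℤ_19 to 1/(1 − a) = 1/(1 − 304) = -1/303. Expand this rational in ℤ_19: compute digits iteratively via d_i = x_i mod 19, x_{i+1} = (x_i − d_i)/19. The first 4 digits are (1, 16, 9, 5).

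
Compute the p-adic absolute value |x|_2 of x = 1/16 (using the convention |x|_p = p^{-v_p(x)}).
|1/16|_2 = 16

Step 1 — compute v_2(x) by factoring powers of 2 out of the numerator and denominator: v_2(1/16) = -4. Step 2 — apply |x|_p = p^{-v_p(x)} = 2^{4} = 16.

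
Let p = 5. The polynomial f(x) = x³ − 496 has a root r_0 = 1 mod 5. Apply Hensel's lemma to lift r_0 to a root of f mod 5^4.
r_3 = 441 (mod 625)

Hensel: r_{i+1} = r_i − f(r_i)/f′(r_i) mod 5^{i+2}, where f′(x) = 3x². Iterate:
  r_0 = 1 (mod 5)
  r_1 = 16 (mod 25)
  r_2 = 66 (mod 125)
  r_3 = 441 (mod 625)
Final: r = 441 with f(r) ≡ 0 mod 5^4.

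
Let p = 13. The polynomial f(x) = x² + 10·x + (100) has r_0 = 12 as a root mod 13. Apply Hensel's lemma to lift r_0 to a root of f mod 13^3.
r_2 = 1572 (mod 2197)

Hensel: r_{i+1} = r_i − f(r_i)·(f′(r_i))^{-1} mod 13^{i+2}, f′(x) = 2x + 10. Iterate:
  r_0 = 12 (mod 13)
  r_1 = 51 (mod 169)
  r_2 = 1572 (mod 2197)
Final: r = 1572 satisfies f(r) ≡ 0 mod 13^3.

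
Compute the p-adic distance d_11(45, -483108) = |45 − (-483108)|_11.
d_11(45, -483108) = 1/161051

Step 1 — x − y = 45 − (-483108) = 483153. Step 2 — v_11(483153) = 5 (factor: 483153 = (11^5 · 3); the sign does not affect v_p). Step 3 — |x − y|_11 = 11^{-5} = 1/161051.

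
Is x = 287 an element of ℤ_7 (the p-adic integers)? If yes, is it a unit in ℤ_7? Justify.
x ∈ ℤ_7 but not a unit; v_7(x) = 1 > 0

ℤ_7 = {x ∈ ℚ_7 : v_7(x) ≥ 0} and ℤ_7^× = {x ∈ ℤ_7 : v_7(x) = 0}. Here v_7(287) = v_7(num) − v_7(den) = 1; compare against these criteria.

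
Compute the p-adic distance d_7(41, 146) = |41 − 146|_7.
d_7(41, 146) = 1/7

Step 1 — x − y = 41 − 146 = -105. Step 2 — v_7(-105) = 1 (factor: -105 = −(7^1 · 15); the sign does not affect v_p). Step 3 — |x − y|_7 = 7^{-1} = 1/7.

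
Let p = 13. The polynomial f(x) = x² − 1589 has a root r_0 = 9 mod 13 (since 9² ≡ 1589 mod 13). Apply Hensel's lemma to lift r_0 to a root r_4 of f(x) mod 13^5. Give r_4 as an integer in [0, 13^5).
r_4 = 197466 (mod 371293)

Hensel's recurrence: r_{i+1} = r_i − f(r_i)·(f′(r_i))^{-1} mod 13^{i+2}, with f′(x) = 2x. Iterate:
  r_0 = 9 (mod 13)
  r_1 = 74 (mod 169)
  r_2 = 1933 (mod 2197)
  r_3 = 26100 (mod 28561)
  r_4 = 197466 (mod 371293)
Final: r_4 = 197466, and one checks f(r_4) ≡ 0 mod 13^5.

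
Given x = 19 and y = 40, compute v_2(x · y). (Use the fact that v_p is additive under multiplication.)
v_2(760) = 3

v_p(x) = 0 (factor: 19 = 2^0 · 19); v_p(y) = 3 (factor: 40 = 2^3 · 5). Additivity: v_p(xy) = v_p(x) + v_p(y) = 0 + 3 = 3. (Direct check: xy = 760 = 2^3 · (95).)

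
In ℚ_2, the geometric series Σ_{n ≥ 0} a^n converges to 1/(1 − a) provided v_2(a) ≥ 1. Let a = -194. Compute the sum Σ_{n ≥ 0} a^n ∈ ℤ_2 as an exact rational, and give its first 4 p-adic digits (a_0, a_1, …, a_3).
Σ a^n = 1/(1 − a) = 1/195;  first 4 digits = (1, 1, 0, 1)

v_2(a) = 1 ≥ 1, so the series converges in ℤ_2 to 1/(1 − a) = 1/(1 − (-194)) = 1/195. Expand this rational in ℤ_2: compute digits iteratively via d_i = x_i mod 2, x_{i+1} = (x_i − d_i)/2. The first 4 digits are (1, 1, 0, 1).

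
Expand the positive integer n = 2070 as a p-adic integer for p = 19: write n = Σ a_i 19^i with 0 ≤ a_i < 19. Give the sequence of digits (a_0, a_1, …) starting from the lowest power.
(a_0, a_1, …) = (18, 13, 5)

Repeated division by 19 gives the digits low-to-high: 2070 = 18 + 13·19^1 + 5·19^2. Digit sequence: (18, 13, 5).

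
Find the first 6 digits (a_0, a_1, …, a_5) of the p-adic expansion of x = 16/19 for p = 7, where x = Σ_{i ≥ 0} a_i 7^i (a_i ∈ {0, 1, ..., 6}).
(a_0, …, a_5) = (6, 0, 1, 5, 0, 1)

v_7(16/19) = 0 (numerator and denominator both coprime to 7), so x ∈ ℤ_7^×. Compute digits iteratively via a_i = x_i mod 7, x_{i+1} = (x_i − a_i)/7, with x_0 = x:
  x_0 = 16/19;  a_0 = 6;  x_1 = (x_0 − 6)/7 = -14/19
  x_1 = -14/19;  a_1 = 0;  x_2 = (x_1 − 0)/7 = -2/19
  x_2 = -2/19;  a_2 = 1;  x_3 = (x_2 − 1)/7 = -3/19
  x_3 = -3/19;  a_3 = 5;  x_4 = (x_3 − 5)/7 = -14/19
  x_4 = -14/19;  a_4 = 0;  x_5 = (x_4 − 0)/7 = -2/19
  x_5 = -2/19;  a_5 = 1;  x_6 = (x_5 − 1)/7 = -3/19
Digits: (6, 0, 1, 5, 0, 1).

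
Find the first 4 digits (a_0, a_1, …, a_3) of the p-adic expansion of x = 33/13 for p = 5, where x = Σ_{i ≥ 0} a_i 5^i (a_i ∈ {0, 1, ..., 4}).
(a_0, …, a_3) = (1, 3, 1, 2)

v_5(33/13) = 0 (numerator and denominator both coprime to 5), so x ∈ ℤ_5^×. Compute digits iteratively via a_i = x_i mod 5, x_{i+1} = (x_i − a_i)/5, with x_0 = x:
  x_0 = 33/13;  a_0 = 1;  x_1 = (x_0 − 1)/5 = 4/13
  x_1 = 4/13;  a_1 = 3;  x_2 = (x_1 − 3)/5 = -7/13
  x_2 = -7/13;  a_2 = 1;  x_3 = (x_2 − 1)/5 = -4/13
  x_3 = -4/13;  a_3 = 2;  x_4 = (x_3 − 2)/5 = -6/13
Digits: (1, 3, 1, 2).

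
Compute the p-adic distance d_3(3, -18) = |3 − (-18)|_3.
d_3(3, -18) = 1/3

Step 1 — x − y = 3 − (-18) = 21. Step 2 — v_3(21) = 1 (factor: 21 = (3^1 · 7); the sign does not affect v_p). Step 3 — |x − y|_3 = 3^{-1} = 1/3.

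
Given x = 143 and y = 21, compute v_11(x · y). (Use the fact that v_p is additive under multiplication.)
v_11(3003) = 1

v_p(x) = 1 (factor: 143 = 11^1 · 13); v_p(y) = 0 (factor: 21 = 11^0 · 21). Additivity: v_p(xy) = v_p(x) + v_p(y) = 1 + 0 = 1. (Direct check: xy = 3003 = 11^1 · (273).)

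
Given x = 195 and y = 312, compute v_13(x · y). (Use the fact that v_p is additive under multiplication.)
v_13(60840) = 2

v_p(x) = 1 (factor: 195 = 13^1 · 15); v_p(y) = 1 (factor: 312 = 13^1 · 24). Additivity: v_p(xy) = v_p(x) + v_p(y) = 1 + 1 = 2. (Direct check: xy = 60840 = 13^2 · (360).)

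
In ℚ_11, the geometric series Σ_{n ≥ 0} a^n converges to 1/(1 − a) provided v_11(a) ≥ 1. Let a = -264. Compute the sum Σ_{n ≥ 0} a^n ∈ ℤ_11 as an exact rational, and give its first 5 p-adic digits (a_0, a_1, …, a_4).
Σ a^n = 1/(1 − a) = 1/265;  first 5 digits = (1, 9, 1, 0, 7)

v_11(a) = 1 ≥ 1, so the series converges in ℤ_11 to 1/(1 − a) = 1/(1 − (-264)) = 1/265. Expand this rational in ℤ_11: compute digits iteratively via d_i = x_i mod 11, x_{i+1} = (x_i − d_i)/11. The first 5 digits are (1, 9, 1, 0, 7).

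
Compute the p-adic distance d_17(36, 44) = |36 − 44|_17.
d_17(36, 44) = 1

Step 1 — x − y = 36 − 44 = -8. Step 2 — v_17(-8) = 0 (factor: -8 = −(17^0 · 8); the sign does not affect v_p). Step 3 — |x − y|_17 = 17^{0} = 1.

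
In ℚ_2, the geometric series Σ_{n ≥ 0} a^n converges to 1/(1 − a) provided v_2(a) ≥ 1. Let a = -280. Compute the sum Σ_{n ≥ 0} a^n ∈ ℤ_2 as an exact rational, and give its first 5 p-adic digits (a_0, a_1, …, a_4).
Σ a^n = 1/(1 − a) = 1/281;  first 5 digits = (1, 0, 0, 1, 0)

v_2(a) = 3 ≥ 1, so the series converges in ℤ_2 to 1/(1 − a) = 1/(1 − (-280)) = 1/281. Expand this rational in ℤ_2: compute digits iteratively via d_i = x_i mod 2, x_{i+1} = (x_i − d_i)/2. The first 5 digits are (1, 0, 0, 1, 0).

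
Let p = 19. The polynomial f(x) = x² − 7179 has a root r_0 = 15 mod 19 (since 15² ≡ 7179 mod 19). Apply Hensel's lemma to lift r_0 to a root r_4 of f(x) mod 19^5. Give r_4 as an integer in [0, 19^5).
r_4 = 2424795 (mod 2476099)

Hensel's recurrence: r_{i+1} = r_i − f(r_i)·(f′(r_i))^{-1} mod 19^{i+2}, with f′(x) = 2x. Iterate:
  r_0 = 15 (mod 19)
  r_1 = 319 (mod 361)
  r_2 = 3568 (mod 6859)
  r_3 = 79017 (mod 130321)
  r_4 = 2424795 (mod 2476099)
Final: r_4 = 2424795, and one checks f(r_4) ≡ 0 mod 19^5.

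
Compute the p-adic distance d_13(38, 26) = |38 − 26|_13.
d_13(38, 26) = 1

Step 1 — x − y = 38 − 26 = 12. Step 2 — v_13(12) = 0 (factor: 12 = (13^0 · 12); the sign does not affect v_p). Step 3 — |x − y|_13 = 13^{0} = 1.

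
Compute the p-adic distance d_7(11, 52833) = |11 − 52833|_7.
d_7(11, 52833) = 1/2401

Step 1 — x − y = 11 − 52833 = -52822. Step 2 — v_7(-52822) = 4 (factor: -52822 = −(7^4 · 22); the sign does not affect v_p). Step 3 — |x − y|_7 = 7^{-4} = 1/2401.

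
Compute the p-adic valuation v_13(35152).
v_13(35152) = 3

v_13(n) is the largest exponent k such that 13^k divides n. Factor out: 35152 = 13^3 · 16. (Sign doesn't affect v_p.) So v_13(35152) = 3.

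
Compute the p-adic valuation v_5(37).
v_5(37) = 0

v_5(n) is the largest exponent k such that 5^k divides n. Factor out: 37 = 5^0 · 37. (Sign doesn't affect v_p.) So v_5(37) = 0.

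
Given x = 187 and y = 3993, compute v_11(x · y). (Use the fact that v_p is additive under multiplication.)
v_11(746691) = 4

v_p(x) = 1 (factor: 187 = 11^1 · 17); v_p(y) = 3 (factor: 3993 = 11^3 · 3). Additivity: v_p(xy) = v_p(x) + v_p(y) = 1 + 3 = 4. (Direct check: xy = 746691 = 11^4 · (51).)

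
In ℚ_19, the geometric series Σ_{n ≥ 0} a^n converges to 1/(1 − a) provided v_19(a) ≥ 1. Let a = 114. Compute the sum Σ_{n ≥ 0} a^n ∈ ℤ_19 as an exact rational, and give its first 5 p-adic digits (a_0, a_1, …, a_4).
Σ a^n = 1/(1 − a) = -1/113;  first 5 digits = (1, 6, 17, 8, 15)

v_19(a) = 1 ≥ 1, so the series converges in ℤ_19 to 1/(1 − a) = 1/(1 − 114) = -1/113. Expand this rational in ℤ_19: compute digits iteratively via d_i = x_i mod 19, x_{i+1} = (x_i − d_i)/19. The first 5 digits are (1, 6, 17, 8, 15).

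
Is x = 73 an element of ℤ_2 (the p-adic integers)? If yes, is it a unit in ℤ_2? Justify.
x ∈ ℤ_2^× (unit); v_2(x) = 0

ℤ_2 = {x ∈ ℚ_2 : v_2(x) ≥ 0} and ℤ_2^× = {x ∈ ℤ_2 : v_2(x) = 0}. Here v_2(73) = v_2(num) − v_2(den) = 0; compare against these criteria.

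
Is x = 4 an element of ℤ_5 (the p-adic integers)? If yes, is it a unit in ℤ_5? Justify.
x ∈ ℤ_5^× (unit); v_5(x) = 0

ℤ_5 = {x ∈ ℚ_5 : v_5(x) ≥ 0} and ℤ_5^× = {x ∈ ℤ_5 : v_5(x) = 0}. Here v_5(4) = v_5(num) − v_5(den) = 0; compare against these criteria.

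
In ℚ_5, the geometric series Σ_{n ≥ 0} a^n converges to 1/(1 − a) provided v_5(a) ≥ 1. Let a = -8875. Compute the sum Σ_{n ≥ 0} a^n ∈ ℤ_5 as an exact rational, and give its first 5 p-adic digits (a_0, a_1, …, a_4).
Σ a^n = 1/(1 − a) = 1/8876;  first 5 digits = (1, 0, 0, 4, 0)

v_5(a) = 3 ≥ 1, so the series converges in ℤ_5 to 1/(1 − a) = 1/(1 − (-8875)) = 1/8876. Expand this rational in ℤ_5: compute digits iteratively via d_i = x_i mod 5, x_{i+1} = (x_i − d_i)/5. The first 5 digits are (1, 0, 0, 4, 0).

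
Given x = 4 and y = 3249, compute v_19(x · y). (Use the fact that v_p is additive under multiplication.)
v_19(12996) = 2

v_p(x) = 0 (factor: 4 = 19^0 · 4); v_p(y) = 2 (factor: 3249 = 19^2 · 9). Additivity: v_p(xy) = v_p(x) + v_p(y) = 0 + 2 = 2. (Direct check: xy = 12996 = 19^2 · (36).)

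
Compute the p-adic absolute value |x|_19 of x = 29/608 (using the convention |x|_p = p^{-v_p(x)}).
|29/608|_19 = 19

Step 1 — compute v_19(x) by factoring powers of 19 out of the numerator and denominator: v_19(29/608) = -1. Step 2 — apply |x|_p = p^{-v_p(x)} = 19^{1} = 19.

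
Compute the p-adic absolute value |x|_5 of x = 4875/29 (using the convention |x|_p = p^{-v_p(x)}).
|4875/29|_5 = 1/125

Step 1 — compute v_5(x) by factoring powers of 5 out of the numerator and denominator: v_5(4875/29) = 3. Step 2 — apply |x|_p = p^{-v_p(x)} = 5^{-3} = 1/125.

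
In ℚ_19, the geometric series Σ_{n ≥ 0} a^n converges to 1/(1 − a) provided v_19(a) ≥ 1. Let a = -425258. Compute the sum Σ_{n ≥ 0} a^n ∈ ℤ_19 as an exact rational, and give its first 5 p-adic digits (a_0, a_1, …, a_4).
Σ a^n = 1/(1 − a) = 1/425259;  first 5 digits = (1, 0, 0, 14, 15)

v_19(a) = 3 ≥ 1, so the series converges in ℤ_19 to 1/(1 − a) = 1/(1 − (-425258)) = 1/425259. Expand this rational in ℤ_19: compute digits iteratively via d_i = x_i mod 19, x_{i+1} = (x_i − d_i)/19. The first 5 digits are (1, 0, 0, 14, 15).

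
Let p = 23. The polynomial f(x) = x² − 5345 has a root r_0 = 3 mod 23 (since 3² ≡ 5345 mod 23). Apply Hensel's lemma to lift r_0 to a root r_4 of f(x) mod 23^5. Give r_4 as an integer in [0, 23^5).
r_4 = 2692268 (mod 6436343)

Hensel's recurrence: r_{i+1} = r_i − f(r_i)·(f′(r_i))^{-1} mod 23^{i+2}, with f′(x) = 2x. Iterate:
  r_0 = 3 (mod 23)
  r_1 = 187 (mod 529)
  r_2 = 3361 (mod 12167)
  r_3 = 173699 (mod 279841)
  r_4 = 2692268 (mod 6436343)
Final: r_4 = 2692268, and one checks f(r_4) ≡ 0 mod 23^5.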